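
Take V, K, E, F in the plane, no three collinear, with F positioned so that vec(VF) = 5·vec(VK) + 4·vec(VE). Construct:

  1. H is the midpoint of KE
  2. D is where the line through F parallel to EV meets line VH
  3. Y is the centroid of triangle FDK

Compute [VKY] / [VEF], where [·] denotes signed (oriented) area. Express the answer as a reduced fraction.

[VKY]:[VEF] = -3/5

Work in coordinates with V = (0, 0), K = (1, 0), E = (0, 1), F = (5, 4).
1. H is the midpoint of KE ⇒ H = (1/2, 1/2)
2. D is where the line through F parallel to EV meets line VH ⇒ D = (5, 5)
3. Y is the centroid of triangle FDK ⇒ Y = (11/3, 3)
2·[VKY] = 3, 2·[VEF] = -5
[VKY]:[VEF] = 3:-5 = -3/5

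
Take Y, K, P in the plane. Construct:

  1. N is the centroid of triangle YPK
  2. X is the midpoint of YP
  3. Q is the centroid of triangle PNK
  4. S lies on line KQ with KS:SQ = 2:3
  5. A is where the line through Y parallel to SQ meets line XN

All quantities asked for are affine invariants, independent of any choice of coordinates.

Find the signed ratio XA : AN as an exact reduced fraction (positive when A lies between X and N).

XA:AN = -5/6

Set Y = (0, 0), K = (1, 0), P = (0, 1); any affine frame gives the same invariant.
1. N is the centroid of triangle YPK ⇒ N = (1/3, 1/3)
2. X is the midpoint of YP ⇒ X = (0, 1/2)
3. Q is the centroid of triangle PNK ⇒ Q = (4/9, 4/9)
4. S lies on line KQ with KS:SQ = 2:3 ⇒ S = (7/9, 8/45)
5. A is where the line through Y parallel to SQ meets line XN ⇒ A = (-5/3, 4/3)
A = X + t·(N−X) with t = -5, so XA:AN = t:(1−t) = -5:6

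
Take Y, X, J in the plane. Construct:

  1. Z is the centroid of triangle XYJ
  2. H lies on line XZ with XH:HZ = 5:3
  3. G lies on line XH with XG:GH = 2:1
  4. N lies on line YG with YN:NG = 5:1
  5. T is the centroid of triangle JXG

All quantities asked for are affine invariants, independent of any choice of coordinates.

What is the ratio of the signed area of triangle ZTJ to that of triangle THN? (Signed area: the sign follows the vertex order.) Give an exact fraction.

Assign Y = (0, 0), X = (1, 0), J = (0, 1) — the answer is frame-independent, so this choice is without loss of generality.
1. Z is the centroid of triangle XYJ ⇒ Z = (1/3, 1/3)
2. H lies on line XZ with XH:HZ = 5:3 ⇒ H = (7/12, 5/24)
3. G lies on line XH with XG:GH = 2:1 ⇒ G = (13/18, 5/36)
4. N lies on line YG with YN:NG = 5:1 ⇒ N = (65/108, 25/216)
5. T is the centroid of triangle JXG ⇒ T = (31/54, 41/108)
2·[ZTJ] = 19/108, 2·[THN] = 1/432
[ZTJ]:[THN] = 19/108:1/432 = 76

[ZTJ]:[THN] = 76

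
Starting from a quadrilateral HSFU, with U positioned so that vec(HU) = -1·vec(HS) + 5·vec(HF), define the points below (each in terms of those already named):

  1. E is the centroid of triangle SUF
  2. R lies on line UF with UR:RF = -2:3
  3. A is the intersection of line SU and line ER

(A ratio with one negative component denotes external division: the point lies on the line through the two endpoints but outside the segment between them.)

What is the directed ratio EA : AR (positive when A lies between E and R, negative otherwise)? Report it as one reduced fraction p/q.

EA:AR = 1/6

Assign H = (0, 0), S = (1, 0), F = (0, 1), U = (-1, 5) — the answer is frame-independent, so this choice is without loss of generality.
1. E is the centroid of triangle SUF ⇒ E = (0, 2)
2. R lies on line UF with UR:RF = -2:3 ⇒ R = (-3, 13)
3. A is the intersection of line SU and line ER ⇒ A = (-3/7, 25/7)
A = E + t·(R−E) with t = 1/7, so EA:AR = t:(1−t) = 1/7:6/7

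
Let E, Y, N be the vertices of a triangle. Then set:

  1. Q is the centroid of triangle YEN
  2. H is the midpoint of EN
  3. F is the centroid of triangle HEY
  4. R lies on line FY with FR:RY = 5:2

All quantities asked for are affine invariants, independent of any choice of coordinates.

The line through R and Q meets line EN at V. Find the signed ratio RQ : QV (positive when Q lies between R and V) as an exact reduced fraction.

Assign E = (0, 0), Y = (1, 0), N = (0, 1) — the answer is frame-independent, so this choice is without loss of generality.
1. Q is the centroid of triangle YEN ⇒ Q = (1/3, 1/3)
2. H is the midpoint of EN ⇒ H = (0, 1/2)
3. F is the centroid of triangle HEY ⇒ F = (1/3, 1/6)
4. R lies on line FY with FR:RY = 5:2 ⇒ R = (17/21, 1/21)
line RQ meets EN at V = (0, 8/15)
Q = R + t·(V−R) with t = 10/17, so RQ:QV = 10/17:7/17

RQ:QV = 10/7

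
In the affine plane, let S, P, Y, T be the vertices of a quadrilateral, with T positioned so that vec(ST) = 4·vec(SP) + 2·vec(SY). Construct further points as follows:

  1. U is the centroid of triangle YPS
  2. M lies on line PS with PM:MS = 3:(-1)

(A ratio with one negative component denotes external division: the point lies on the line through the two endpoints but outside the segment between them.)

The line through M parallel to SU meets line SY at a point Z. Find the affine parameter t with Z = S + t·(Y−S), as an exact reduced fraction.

t = 1/2

Choose coordinates S = (0, 0), P = (1, 0), Y = (0, 1), T = (4, 2).
1. U is the centroid of triangle YPS ⇒ U = (1/3, 1/3)
2. M lies on line PS with PM:MS = 3:(-1) ⇒ M = (-1/2, 0)
through M parallel to SU: direction (1/3, 1/3); meets SY at Z = (0, 1/2)
Z = S + t·(Y−S) with t = 1/2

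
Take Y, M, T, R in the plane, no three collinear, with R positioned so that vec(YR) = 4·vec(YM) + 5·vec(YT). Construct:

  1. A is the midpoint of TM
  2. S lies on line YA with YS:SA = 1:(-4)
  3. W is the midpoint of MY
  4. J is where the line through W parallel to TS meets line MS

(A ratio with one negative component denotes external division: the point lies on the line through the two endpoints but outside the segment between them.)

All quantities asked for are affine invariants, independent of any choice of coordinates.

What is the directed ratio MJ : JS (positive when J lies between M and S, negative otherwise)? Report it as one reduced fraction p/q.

MJ:JS = 7/9

Work in coordinates with Y = (0, 0), M = (1, 0), T = (0, 1), R = (4, 5).
1. A is the midpoint of TM ⇒ A = (1/2, 1/2)
2. S lies on line YA with YS:SA = 1:(-4) ⇒ S = (-1/6, -1/6)
3. W is the midpoint of MY ⇒ W = (1/2, 0)
4. J is where the line through W parallel to TS meets line MS ⇒ J = (47/96, -7/96)
J = M + t·(S−M) with t = 7/16, so MJ:JS = t:(1−t) = 7/16:9/16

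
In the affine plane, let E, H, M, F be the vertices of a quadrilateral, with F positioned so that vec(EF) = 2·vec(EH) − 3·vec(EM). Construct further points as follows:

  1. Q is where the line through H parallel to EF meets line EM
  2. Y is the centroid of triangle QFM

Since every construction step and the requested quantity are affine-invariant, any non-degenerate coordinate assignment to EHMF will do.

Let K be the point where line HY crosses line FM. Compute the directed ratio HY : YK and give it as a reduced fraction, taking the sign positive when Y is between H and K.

Work in coordinates with E = (0, 0), H = (1, 0), M = (0, 1), F = (2, -3).
1. Q is where the line through H parallel to EF meets line EM ⇒ Q = (0, 3/2)
2. Y is the centroid of triangle QFM ⇒ Y = (2/3, -1/6)
line HY meets FM at K = (3/5, -1/5)
Y = H + t·(K−H) with t = 5/6, so HY:YK = 5/6:1/6

HY:YK = 5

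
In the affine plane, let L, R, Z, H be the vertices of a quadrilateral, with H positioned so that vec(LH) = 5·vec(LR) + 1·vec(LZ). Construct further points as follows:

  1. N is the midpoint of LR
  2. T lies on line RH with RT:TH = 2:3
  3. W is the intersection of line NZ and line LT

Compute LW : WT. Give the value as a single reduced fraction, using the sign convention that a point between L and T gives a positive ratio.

Choose coordinates L = (0, 0), R = (1, 0), Z = (0, 1), H = (5, 1).
1. N is the midpoint of LR ⇒ N = (1/2, 0)
2. T lies on line RH with RT:TH = 2:3 ⇒ T = (13/5, 2/5)
3. W is the intersection of line NZ and line LT ⇒ W = (13/28, 1/14)
W = L + t·(T−L) with t = 5/28, so LW:WT = t:(1−t) = 5/28:23/28

LW:WT = 5/23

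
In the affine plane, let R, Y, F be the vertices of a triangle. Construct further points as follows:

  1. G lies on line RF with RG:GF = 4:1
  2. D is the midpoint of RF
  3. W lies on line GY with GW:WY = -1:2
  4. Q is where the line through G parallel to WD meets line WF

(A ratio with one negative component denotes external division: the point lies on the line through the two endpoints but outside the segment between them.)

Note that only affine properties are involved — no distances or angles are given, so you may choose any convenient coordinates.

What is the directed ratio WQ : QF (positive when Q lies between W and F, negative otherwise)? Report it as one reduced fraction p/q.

WQ:QF = 3/2

Set R = (0, 0), Y = (1, 0), F = (0, 1); any affine frame gives the same invariant.
1. G lies on line RF with RG:GF = 4:1 ⇒ G = (0, 4/5)
2. D is the midpoint of RF ⇒ D = (0, 1/2)
3. W lies on line GY with GW:WY = -1:2 ⇒ W = (-1, 8/5)
4. Q is where the line through G parallel to WD meets line WF ⇒ Q = (-2/5, 31/25)
Q = W + t·(F−W) with t = 3/5, so WQ:QF = t:(1−t) = 3/5:2/5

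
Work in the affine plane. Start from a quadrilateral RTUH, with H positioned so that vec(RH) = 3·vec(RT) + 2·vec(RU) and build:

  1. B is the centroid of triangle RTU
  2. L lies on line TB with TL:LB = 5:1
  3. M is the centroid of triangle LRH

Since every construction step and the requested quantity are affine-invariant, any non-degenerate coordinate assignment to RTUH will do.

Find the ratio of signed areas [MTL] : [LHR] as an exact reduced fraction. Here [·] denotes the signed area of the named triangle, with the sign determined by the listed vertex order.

[MTL]:[LHR] = -25/3

Assign R = (0, 0), T = (1, 0), U = (0, 1), H = (3, 2) — the answer is frame-independent, so this choice is without loss of generality.
1. B is the centroid of triangle RTU ⇒ B = (1/3, 1/3)
2. L lies on line TB with TL:LB = 5:1 ⇒ L = (4/9, 5/18)
3. M is the centroid of triangle LRH ⇒ M = (31/27, 41/54)
2·[MTL] = -25/54, 2·[LHR] = 1/18
[MTL]:[LHR] = -25/54:1/18 = -25/3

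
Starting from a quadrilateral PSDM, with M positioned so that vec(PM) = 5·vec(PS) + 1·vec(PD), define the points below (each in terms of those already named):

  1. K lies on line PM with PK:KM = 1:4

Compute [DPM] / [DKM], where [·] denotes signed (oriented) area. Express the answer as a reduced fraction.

Work in coordinates with P = (0, 0), S = (1, 0), D = (0, 1), M = (5, 1).
1. K lies on line PM with PK:KM = 1:4 ⇒ K = (1, 1/5)
2·[DPM] = 5, 2·[DKM] = 4
[DPM]:[DKM] = 5:4 = 5/4

[DPM]:[DKM] = 5/4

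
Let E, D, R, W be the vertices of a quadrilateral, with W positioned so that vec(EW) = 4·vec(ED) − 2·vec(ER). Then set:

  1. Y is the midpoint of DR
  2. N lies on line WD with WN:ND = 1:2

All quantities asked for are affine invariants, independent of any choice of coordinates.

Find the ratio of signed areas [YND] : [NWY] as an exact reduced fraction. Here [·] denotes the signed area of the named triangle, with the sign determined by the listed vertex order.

[YND]:[NWY] = -2

Set E = (0, 0), D = (1, 0), R = (0, 1), W = (4, -2); any affine frame gives the same invariant.
1. Y is the midpoint of DR ⇒ Y = (1/2, 1/2)
2. N lies on line WD with WN:ND = 1:2 ⇒ N = (3, -4/3)
2·[YND] = -1/3, 2·[NWY] = 1/6
[YND]:[NWY] = -1/3:1/6 = -2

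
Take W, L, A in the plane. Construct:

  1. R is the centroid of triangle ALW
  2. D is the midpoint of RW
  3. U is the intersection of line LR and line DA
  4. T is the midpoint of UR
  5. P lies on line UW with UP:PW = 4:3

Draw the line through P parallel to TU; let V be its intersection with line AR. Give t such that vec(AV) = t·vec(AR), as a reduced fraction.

Assign W = (0, 0), L = (1, 0), A = (0, 1) — the answer is frame-independent, so this choice is without loss of generality.
1. R is the centroid of triangle ALW ⇒ R = (1/3, 1/3)
2. D is the midpoint of RW ⇒ D = (1/6, 1/6)
3. U is the intersection of line LR and line DA ⇒ U = (1/9, 4/9)
4. T is the midpoint of UR ⇒ T = (2/9, 7/18)
5. P lies on line UW with UP:PW = 4:3 ⇒ P = (1/21, 4/21)
through P parallel to TU: direction (-1/9, 1/18); meets AR at V = (11/21, -1/21)
V = A + t·(R−A) with t = 11/7

t = 11/7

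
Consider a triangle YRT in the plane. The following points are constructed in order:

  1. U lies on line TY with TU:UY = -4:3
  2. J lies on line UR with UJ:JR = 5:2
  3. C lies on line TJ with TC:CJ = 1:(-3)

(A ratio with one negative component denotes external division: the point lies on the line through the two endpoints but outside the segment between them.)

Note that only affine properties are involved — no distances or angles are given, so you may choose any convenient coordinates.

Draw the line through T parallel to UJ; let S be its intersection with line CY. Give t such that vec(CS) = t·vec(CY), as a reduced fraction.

t = 2/3

Work in coordinates with Y = (0, 0), R = (1, 0), T = (0, 1).
1. U lies on line TY with TU:UY = -4:3 ⇒ U = (0, -3)
2. J lies on line UR with UJ:JR = 5:2 ⇒ J = (5/7, -6/7)
3. C lies on line TJ with TC:CJ = 1:(-3) ⇒ C = (-5/14, 27/14)
through T parallel to UJ: direction (5/7, 15/7); meets CY at S = (-5/42, 9/14)
S = C + t·(Y−C) with t = 2/3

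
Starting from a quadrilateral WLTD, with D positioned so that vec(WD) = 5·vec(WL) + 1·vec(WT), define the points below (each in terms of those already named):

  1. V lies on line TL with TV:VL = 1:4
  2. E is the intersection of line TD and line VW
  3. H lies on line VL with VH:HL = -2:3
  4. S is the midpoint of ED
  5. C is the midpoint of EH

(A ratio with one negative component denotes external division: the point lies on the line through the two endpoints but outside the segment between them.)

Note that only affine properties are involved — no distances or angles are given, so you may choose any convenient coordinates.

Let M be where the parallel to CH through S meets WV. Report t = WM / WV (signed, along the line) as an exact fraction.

Work in coordinates with W = (0, 0), L = (1, 0), T = (0, 1), D = (5, 1).
1. V lies on line TL with TV:VL = 1:4 ⇒ V = (1/5, 4/5)
2. E is the intersection of line TD and line VW ⇒ E = (1/4, 1)
3. H lies on line VL with VH:HL = -2:3 ⇒ H = (-7/5, 12/5)
4. S is the midpoint of ED ⇒ S = (21/8, 1)
5. C is the midpoint of EH ⇒ C = (-23/40, 17/10)
through S parallel to CH: direction (-33/40, 7/10); meets WV at M = (213/320, 213/80)
M = W + t·(V−W) with t = 213/64

t = 213/64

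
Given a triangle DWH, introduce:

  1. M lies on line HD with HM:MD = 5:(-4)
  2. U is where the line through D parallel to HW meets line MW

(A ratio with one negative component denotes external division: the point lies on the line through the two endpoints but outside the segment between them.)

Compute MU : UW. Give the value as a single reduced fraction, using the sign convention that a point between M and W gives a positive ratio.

MU:UW = 4

Work in coordinates with D = (0, 0), W = (1, 0), H = (0, 1).
1. M lies on line HD with HM:MD = 5:(-4) ⇒ M = (0, -4)
2. U is where the line through D parallel to HW meets line MW ⇒ U = (4/5, -4/5)
U = M + t·(W−M) with t = 4/5, so MU:UW = t:(1−t) = 4/5:1/5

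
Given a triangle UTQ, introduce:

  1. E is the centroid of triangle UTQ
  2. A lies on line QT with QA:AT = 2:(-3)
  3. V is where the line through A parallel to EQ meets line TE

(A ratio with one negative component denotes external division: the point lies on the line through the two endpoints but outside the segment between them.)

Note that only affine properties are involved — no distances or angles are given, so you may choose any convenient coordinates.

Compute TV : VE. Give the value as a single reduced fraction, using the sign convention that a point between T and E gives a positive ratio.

Choose coordinates U = (0, 0), T = (1, 0), Q = (0, 1).
1. E is the centroid of triangle UTQ ⇒ E = (1/3, 1/3)
2. A lies on line QT with QA:AT = 2:(-3) ⇒ A = (-2, 3)
3. V is where the line through A parallel to EQ meets line TE ⇒ V = (-1, 1)
V = T + t·(E−T) with t = 3, so TV:VE = t:(1−t) = 3:-2

TV:VE = -3/2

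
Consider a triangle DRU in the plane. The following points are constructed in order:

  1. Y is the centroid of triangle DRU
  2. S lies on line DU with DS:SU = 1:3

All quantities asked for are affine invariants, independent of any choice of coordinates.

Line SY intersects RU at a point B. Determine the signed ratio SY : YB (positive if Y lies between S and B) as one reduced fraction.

SY:YB = 5/4

Assign D = (0, 0), R = (1, 0), U = (0, 1) — the answer is frame-independent, so this choice is without loss of generality.
1. Y is the centroid of triangle DRU ⇒ Y = (1/3, 1/3)
2. S lies on line DU with DS:SU = 1:3 ⇒ S = (0, 1/4)
line SY meets RU at B = (3/5, 2/5)
Y = S + t·(B−S) with t = 5/9, so SY:YB = 5/9:4/9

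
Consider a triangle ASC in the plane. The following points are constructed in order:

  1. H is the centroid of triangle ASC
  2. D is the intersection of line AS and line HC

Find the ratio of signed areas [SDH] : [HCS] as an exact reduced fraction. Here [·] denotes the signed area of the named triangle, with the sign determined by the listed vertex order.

[SDH]:[HCS] = 1/2

Assign A = (0, 0), S = (1, 0), C = (0, 1) — the answer is frame-independent, so this choice is without loss of generality.
1. H is the centroid of triangle ASC ⇒ H = (1/3, 1/3)
2. D is the intersection of line AS and line HC ⇒ D = (1/2, 0)
2·[SDH] = -1/6, 2·[HCS] = -1/3
[SDH]:[HCS] = -1/6:-1/3 = 1/2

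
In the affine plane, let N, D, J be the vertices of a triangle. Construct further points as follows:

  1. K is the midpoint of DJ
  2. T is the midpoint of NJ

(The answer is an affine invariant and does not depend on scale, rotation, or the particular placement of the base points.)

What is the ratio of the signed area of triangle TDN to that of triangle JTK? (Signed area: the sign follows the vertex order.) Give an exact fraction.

Assign N = (0, 0), D = (1, 0), J = (0, 1) — the answer is frame-independent, so this choice is without loss of generality.
1. K is the midpoint of DJ ⇒ K = (1/2, 1/2)
2. T is the midpoint of NJ ⇒ T = (0, 1/2)
2·[TDN] = -1/2, 2·[JTK] = 1/4
[TDN]:[JTK] = -1/2:1/4 = -2

[TDN]:[JTK] = -2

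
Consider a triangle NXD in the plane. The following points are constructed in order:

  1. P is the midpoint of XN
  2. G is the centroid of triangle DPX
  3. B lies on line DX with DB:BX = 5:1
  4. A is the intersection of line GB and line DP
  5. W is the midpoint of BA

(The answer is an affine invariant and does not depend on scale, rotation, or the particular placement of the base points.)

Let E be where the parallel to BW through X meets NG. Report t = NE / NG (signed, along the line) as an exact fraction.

Choose coordinates N = (0, 0), X = (1, 0), D = (0, 1).
1. P is the midpoint of XN ⇒ P = (1/2, 0)
2. G is the centroid of triangle DPX ⇒ G = (1/2, 1/3)
3. B lies on line DX with DB:BX = 5:1 ⇒ B = (5/6, 1/6)
4. A is the intersection of line GB and line DP ⇒ A = (5/18, 4/9)
5. W is the midpoint of BA ⇒ W = (5/9, 11/36)
through X parallel to BW: direction (-5/18, 5/36); meets NG at E = (3/7, 2/7)
E = N + t·(G−N) with t = 6/7

t = 6/7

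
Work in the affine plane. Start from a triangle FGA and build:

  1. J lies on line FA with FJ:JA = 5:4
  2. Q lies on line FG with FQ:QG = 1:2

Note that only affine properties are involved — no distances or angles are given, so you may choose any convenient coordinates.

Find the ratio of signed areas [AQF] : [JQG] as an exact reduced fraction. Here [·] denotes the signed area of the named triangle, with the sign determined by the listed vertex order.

Assign F = (0, 0), G = (1, 0), A = (0, 1) — the answer is frame-independent, so this choice is without loss of generality.
1. J lies on line FA with FJ:JA = 5:4 ⇒ J = (0, 5/9)
2. Q lies on line FG with FQ:QG = 1:2 ⇒ Q = (1/3, 0)
2·[AQF] = -1/3, 2·[JQG] = 10/27
[AQF]:[JQG] = -1/3:10/27 = -9/10

[AQF]:[JQG] = -9/10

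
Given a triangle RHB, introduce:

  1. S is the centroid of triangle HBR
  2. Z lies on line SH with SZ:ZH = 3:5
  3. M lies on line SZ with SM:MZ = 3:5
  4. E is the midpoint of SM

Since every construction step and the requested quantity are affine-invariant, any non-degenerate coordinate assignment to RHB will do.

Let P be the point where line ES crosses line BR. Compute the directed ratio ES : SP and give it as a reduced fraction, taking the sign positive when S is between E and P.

Set R = (0, 0), H = (1, 0), B = (0, 1); any affine frame gives the same invariant.
1. S is the centroid of triangle HBR ⇒ S = (1/3, 1/3)
2. Z lies on line SH with SZ:ZH = 3:5 ⇒ Z = (7/12, 5/24)
3. M lies on line SZ with SM:MZ = 3:5 ⇒ M = (41/96, 55/192)
4. E is the midpoint of SM ⇒ E = (73/192, 119/384)
line ES meets BR at P = (0, 1/2)
S = E + t·(P−E) with t = 9/73, so ES:SP = 9/73:64/73

ES:SP = 9/64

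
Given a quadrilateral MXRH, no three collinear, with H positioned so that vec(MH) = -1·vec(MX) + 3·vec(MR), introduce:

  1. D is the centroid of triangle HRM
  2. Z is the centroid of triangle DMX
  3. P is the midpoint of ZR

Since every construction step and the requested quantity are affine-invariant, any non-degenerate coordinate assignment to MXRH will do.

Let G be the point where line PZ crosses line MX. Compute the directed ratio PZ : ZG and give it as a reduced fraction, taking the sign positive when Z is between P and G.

PZ:ZG = 5/8

Choose coordinates M = (0, 0), X = (1, 0), R = (0, 1), H = (-1, 3).
1. D is the centroid of triangle HRM ⇒ D = (-1/3, 4/3)
2. Z is the centroid of triangle DMX ⇒ Z = (2/9, 4/9)
3. P is the midpoint of ZR ⇒ P = (1/9, 13/18)
line PZ meets MX at G = (2/5, 0)
Z = P + t·(G−P) with t = 5/13, so PZ:ZG = 5/13:8/13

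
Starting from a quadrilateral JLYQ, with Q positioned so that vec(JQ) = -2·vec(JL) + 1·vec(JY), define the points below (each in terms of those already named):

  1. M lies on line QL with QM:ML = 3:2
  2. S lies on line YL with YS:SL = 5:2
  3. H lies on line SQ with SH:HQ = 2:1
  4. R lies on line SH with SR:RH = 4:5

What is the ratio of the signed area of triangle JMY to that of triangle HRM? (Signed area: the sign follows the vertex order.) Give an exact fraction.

[JMY]:[HRM] = 63/40

Choose coordinates J = (0, 0), L = (1, 0), Y = (0, 1), Q = (-2, 1).
1. M lies on line QL with QM:ML = 3:2 ⇒ M = (-1/5, 2/5)
2. S lies on line YL with YS:SL = 5:2 ⇒ S = (5/7, 2/7)
3. H lies on line SQ with SH:HQ = 2:1 ⇒ H = (-23/21, 16/21)
4. R lies on line SH with SR:RH = 4:5 ⇒ R = (-17/189, 94/189)
2·[JMY] = -1/5, 2·[HRM] = -8/63
[JMY]:[HRM] = -1/5:-8/63 = 63/40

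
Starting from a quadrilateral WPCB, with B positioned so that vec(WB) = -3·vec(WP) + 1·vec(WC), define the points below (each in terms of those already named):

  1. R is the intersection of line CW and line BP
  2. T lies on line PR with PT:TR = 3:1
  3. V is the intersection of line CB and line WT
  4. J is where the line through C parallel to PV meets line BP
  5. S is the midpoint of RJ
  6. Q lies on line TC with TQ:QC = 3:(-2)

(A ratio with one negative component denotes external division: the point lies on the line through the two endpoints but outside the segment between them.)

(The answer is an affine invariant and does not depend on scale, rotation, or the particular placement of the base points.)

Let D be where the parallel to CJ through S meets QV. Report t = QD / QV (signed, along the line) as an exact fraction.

Set W = (0, 0), P = (1, 0), C = (0, 1), B = (-3, 1); any affine frame gives the same invariant.
1. R is the intersection of line CW and line BP ⇒ R = (0, 1/4)
2. T lies on line PR with PT:TR = 3:1 ⇒ T = (1/4, 3/16)
3. V is the intersection of line CB and line WT ⇒ V = (4/3, 1)
4. J is where the line through C parallel to PV meets line BP ⇒ J = (-3/13, 4/13)
5. S is the midpoint of RJ ⇒ S = (-3/26, 29/104)
6. Q lies on line TC with TQ:QC = 3:(-2) ⇒ Q = (-1/2, 21/8)
through S parallel to CJ: direction (-3/13, -9/13); meets QV at D = (137/342, 833/456)
D = Q + t·(V−Q) with t = 28/57

t = 28/57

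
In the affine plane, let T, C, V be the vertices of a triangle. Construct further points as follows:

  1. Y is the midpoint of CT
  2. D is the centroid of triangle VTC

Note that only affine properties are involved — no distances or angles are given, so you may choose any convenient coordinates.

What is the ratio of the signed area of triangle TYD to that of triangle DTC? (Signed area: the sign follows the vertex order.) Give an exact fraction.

Assign T = (0, 0), C = (1, 0), V = (0, 1) — the answer is frame-independent, so this choice is without loss of generality.
1. Y is the midpoint of CT ⇒ Y = (1/2, 0)
2. D is the centroid of triangle VTC ⇒ D = (1/3, 1/3)
2·[TYD] = 1/6, 2·[DTC] = 1/3
[TYD]:[DTC] = 1/6:1/3 = 1/2

[TYD]:[DTC] = 1/2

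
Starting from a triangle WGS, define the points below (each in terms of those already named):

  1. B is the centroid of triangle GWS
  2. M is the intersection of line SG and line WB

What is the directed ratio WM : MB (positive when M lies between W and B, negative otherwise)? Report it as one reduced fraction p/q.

Set W = (0, 0), G = (1, 0), S = (0, 1); any affine frame gives the same invariant.
1. B is the centroid of triangle GWS ⇒ B = (1/3, 1/3)
2. M is the intersection of line SG and line WB ⇒ M = (1/2, 1/2)
M = W + t·(B−W) with t = 3/2, so WM:MB = t:(1−t) = 3/2:-1/2

WM:MB = -3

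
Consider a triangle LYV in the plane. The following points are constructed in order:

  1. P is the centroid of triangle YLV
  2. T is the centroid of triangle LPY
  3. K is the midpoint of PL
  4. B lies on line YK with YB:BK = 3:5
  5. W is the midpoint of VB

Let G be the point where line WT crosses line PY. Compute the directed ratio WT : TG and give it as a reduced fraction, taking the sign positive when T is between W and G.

WT:TG = -71/32

Set L = (0, 0), Y = (1, 0), V = (0, 1); any affine frame gives the same invariant.
1. P is the centroid of triangle YLV ⇒ P = (1/3, 1/3)
2. T is the centroid of triangle LPY ⇒ T = (4/9, 1/9)
3. K is the midpoint of PL ⇒ K = (1/6, 1/6)
4. B lies on line YK with YB:BK = 3:5 ⇒ B = (11/16, 1/16)
5. W is the midpoint of VB ⇒ W = (11/32, 17/32)
line WT meets PY at G = (85/213, 64/213)
T = W + t·(G−W) with t = 71/39, so WT:TG = 71/39:-32/39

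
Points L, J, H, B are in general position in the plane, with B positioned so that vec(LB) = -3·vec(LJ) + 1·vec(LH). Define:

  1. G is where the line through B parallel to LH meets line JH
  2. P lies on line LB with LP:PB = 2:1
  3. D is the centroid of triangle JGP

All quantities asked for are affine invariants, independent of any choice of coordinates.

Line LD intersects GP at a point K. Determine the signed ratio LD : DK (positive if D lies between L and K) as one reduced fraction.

LD:DK = 13/14

Assign L = (0, 0), J = (1, 0), H = (0, 1), B = (-3, 1) — the answer is frame-independent, so this choice is without loss of generality.
1. G is where the line through B parallel to LH meets line JH ⇒ G = (-3, 4)
2. P lies on line LB with LP:PB = 2:1 ⇒ P = (-2, 2/3)
3. D is the centroid of triangle JGP ⇒ D = (-4/3, 14/9)
line LD meets GP at K = (-36/13, 42/13)
D = L + t·(K−L) with t = 13/27, so LD:DK = 13/27:14/27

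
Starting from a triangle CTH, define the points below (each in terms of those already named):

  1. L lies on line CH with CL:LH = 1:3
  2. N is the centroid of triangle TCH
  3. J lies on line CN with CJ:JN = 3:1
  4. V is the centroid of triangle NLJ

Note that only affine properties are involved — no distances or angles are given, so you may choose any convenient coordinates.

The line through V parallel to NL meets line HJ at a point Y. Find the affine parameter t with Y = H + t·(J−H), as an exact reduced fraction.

t = 37/39

Work in coordinates with C = (0, 0), T = (1, 0), H = (0, 1).
1. L lies on line CH with CL:LH = 1:3 ⇒ L = (0, 1/4)
2. N is the centroid of triangle TCH ⇒ N = (1/3, 1/3)
3. J lies on line CN with CJ:JN = 3:1 ⇒ J = (1/4, 1/4)
4. V is the centroid of triangle NLJ ⇒ V = (7/36, 5/18)
through V parallel to NL: direction (-1/3, -1/12); meets HJ at Y = (37/156, 15/52)
Y = H + t·(J−H) with t = 37/39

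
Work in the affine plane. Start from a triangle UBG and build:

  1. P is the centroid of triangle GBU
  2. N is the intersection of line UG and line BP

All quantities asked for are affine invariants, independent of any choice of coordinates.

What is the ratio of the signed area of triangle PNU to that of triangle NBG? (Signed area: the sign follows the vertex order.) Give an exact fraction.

Assign U = (0, 0), B = (1, 0), G = (0, 1) — the answer is frame-independent, so this choice is without loss of generality.
1. P is the centroid of triangle GBU ⇒ P = (1/3, 1/3)
2. N is the intersection of line UG and line BP ⇒ N = (0, 1/2)
2·[PNU] = 1/6, 2·[NBG] = 1/2
[PNU]:[NBG] = 1/6:1/2 = 1/3

[PNU]:[NBG] = 1/3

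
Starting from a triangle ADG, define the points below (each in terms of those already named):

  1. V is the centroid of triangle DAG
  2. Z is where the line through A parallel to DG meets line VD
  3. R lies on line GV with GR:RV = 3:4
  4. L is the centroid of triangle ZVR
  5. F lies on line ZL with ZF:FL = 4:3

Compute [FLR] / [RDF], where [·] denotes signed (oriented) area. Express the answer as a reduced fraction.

Set A = (0, 0), D = (1, 0), G = (0, 1); any affine frame gives the same invariant.
1. V is the centroid of triangle DAG ⇒ V = (1/3, 1/3)
2. Z is where the line through A parallel to DG meets line VD ⇒ Z = (-1, 1)
3. R lies on line GV with GR:RV = 3:4 ⇒ R = (1/7, 5/7)
4. L is the centroid of triangle ZVR ⇒ L = (-11/63, 43/63)
5. F lies on line ZL with ZF:FL = 4:3 ⇒ F = (-233/441, 361/441)
2·[FLR] = 8/147, 2·[RDF] = -172/441
[FLR]:[RDF] = 8/147:-172/441 = -6/43

[FLR]:[RDF] = -6/43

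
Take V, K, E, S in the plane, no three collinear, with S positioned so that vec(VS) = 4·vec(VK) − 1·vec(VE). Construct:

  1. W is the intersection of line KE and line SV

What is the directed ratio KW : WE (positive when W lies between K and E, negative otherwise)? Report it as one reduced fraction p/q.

Assign V = (0, 0), K = (1, 0), E = (0, 1), S = (4, -1) — the answer is frame-independent, so this choice is without loss of generality.
1. W is the intersection of line KE and line SV ⇒ W = (4/3, -1/3)
W = K + t·(E−K) with t = -1/3, so KW:WE = t:(1−t) = -1/3:4/3

KW:WE = -1/4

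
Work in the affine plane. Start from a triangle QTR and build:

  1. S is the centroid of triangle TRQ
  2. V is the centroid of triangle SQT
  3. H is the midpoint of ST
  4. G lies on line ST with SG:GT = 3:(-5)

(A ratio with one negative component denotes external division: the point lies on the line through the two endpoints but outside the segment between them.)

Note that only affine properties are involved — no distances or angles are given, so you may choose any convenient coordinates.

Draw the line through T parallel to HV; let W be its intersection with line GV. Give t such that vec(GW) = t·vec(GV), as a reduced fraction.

Work in coordinates with Q = (0, 0), T = (1, 0), R = (0, 1).
1. S is the centroid of triangle TRQ ⇒ S = (1/3, 1/3)
2. V is the centroid of triangle SQT ⇒ V = (4/9, 1/9)
3. H is the midpoint of ST ⇒ H = (2/3, 1/6)
4. G lies on line ST with SG:GT = 3:(-5) ⇒ G = (-2/3, 5/6)
through T parallel to HV: direction (-2/9, -1/18); meets GV at W = (13/18, -5/72)
W = G + t·(V−G) with t = 5/4

t = 5/4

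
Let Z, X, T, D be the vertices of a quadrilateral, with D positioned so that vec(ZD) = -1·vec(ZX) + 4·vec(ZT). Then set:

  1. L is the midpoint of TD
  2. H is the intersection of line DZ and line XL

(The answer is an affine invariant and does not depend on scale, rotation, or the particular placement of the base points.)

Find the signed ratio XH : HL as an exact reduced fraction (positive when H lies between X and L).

Set Z = (0, 0), X = (1, 0), T = (0, 1), D = (-1, 4); any affine frame gives the same invariant.
1. L is the midpoint of TD ⇒ L = (-1/2, 5/2)
2. H is the intersection of line DZ and line XL ⇒ H = (-5/7, 20/7)
H = X + t·(L−X) with t = 8/7, so XH:HL = t:(1−t) = 8/7:-1/7

XH:HL = -8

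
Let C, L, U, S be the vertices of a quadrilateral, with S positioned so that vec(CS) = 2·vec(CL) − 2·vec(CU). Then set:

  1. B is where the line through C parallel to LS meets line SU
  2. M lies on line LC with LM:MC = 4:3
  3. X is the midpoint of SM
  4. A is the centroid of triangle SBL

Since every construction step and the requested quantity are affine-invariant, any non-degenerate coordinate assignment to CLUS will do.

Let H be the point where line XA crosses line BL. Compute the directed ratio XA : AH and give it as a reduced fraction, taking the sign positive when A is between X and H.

Assign C = (0, 0), L = (1, 0), U = (0, 1), S = (2, -2) — the answer is frame-independent, so this choice is without loss of generality.
1. B is where the line through C parallel to LS meets line SU ⇒ B = (-2, 4)
2. M lies on line LC with LM:MC = 4:3 ⇒ M = (3/7, 0)
3. X is the midpoint of SM ⇒ X = (17/14, -1)
4. A is the centroid of triangle SBL ⇒ A = (1/3, 2/3)
line XA meets BL at H = (-2/31, 44/31)
A = X + t·(H−X) with t = 31/45, so XA:AH = 31/45:14/45

XA:AH = 31/14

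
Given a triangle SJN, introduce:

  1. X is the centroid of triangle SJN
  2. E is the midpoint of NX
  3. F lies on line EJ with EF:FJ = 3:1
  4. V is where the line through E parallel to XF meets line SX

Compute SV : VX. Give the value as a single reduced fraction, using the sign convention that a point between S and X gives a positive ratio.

Work in coordinates with S = (0, 0), J = (1, 0), N = (0, 1).
1. X is the centroid of triangle SJN ⇒ X = (1/3, 1/3)
2. E is the midpoint of NX ⇒ E = (1/6, 2/3)
3. F lies on line EJ with EF:FJ = 3:1 ⇒ F = (19/24, 1/6)
4. V is where the line through E parallel to XF meets line SX ⇒ V = (8/15, 8/15)
V = S + t·(X−S) with t = 8/5, so SV:VX = t:(1−t) = 8/5:-3/5

SV:VX = -8/3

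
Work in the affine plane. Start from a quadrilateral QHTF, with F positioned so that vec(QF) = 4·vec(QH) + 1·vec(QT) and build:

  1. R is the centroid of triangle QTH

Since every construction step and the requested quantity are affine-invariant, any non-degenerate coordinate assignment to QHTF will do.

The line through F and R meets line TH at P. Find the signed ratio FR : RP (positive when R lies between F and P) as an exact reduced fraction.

FR:RP = -13

Set Q = (0, 0), H = (1, 0), T = (0, 1), F = (4, 1); any affine frame gives the same invariant.
1. R is the centroid of triangle QTH ⇒ R = (1/3, 1/3)
line FR meets TH at P = (8/13, 5/13)
R = F + t·(P−F) with t = 13/12, so FR:RP = 13/12:-1/12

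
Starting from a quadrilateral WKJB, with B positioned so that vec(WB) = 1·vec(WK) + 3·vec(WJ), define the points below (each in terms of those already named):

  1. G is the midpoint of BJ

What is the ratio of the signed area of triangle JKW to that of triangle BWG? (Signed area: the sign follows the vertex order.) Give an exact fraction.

Set W = (0, 0), K = (1, 0), J = (0, 1), B = (1, 3); any affine frame gives the same invariant.
1. G is the midpoint of BJ ⇒ G = (1/2, 2)
2·[JKW] = -1, 2·[BWG] = -1/2
[JKW]:[BWG] = -1:-1/2 = 2

[JKW]:[BWG] = 2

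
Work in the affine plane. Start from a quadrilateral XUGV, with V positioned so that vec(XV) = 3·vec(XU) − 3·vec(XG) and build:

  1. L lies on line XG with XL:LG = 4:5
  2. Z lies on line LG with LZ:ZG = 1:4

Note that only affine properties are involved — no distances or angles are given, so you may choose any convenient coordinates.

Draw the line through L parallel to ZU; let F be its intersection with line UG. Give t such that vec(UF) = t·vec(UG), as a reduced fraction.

Work in coordinates with X = (0, 0), U = (1, 0), G = (0, 1), V = (3, -3).
1. L lies on line XG with XL:LG = 4:5 ⇒ L = (0, 4/9)
2. Z lies on line LG with LZ:ZG = 1:4 ⇒ Z = (0, 5/9)
through L parallel to ZU: direction (1, -5/9); meets UG at F = (5/4, -1/4)
F = U + t·(G−U) with t = -1/4

t = -1/4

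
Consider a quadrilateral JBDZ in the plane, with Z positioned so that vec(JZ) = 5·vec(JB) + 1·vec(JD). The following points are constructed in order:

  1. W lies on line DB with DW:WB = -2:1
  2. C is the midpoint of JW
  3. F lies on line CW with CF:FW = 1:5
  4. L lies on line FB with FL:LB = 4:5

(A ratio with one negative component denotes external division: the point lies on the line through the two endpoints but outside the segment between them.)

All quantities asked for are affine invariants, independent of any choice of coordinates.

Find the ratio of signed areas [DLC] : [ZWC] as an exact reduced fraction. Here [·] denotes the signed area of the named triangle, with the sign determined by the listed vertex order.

[DLC]:[ZWC] = 17/189

Set J = (0, 0), B = (1, 0), D = (0, 1), Z = (5, 1); any affine frame gives the same invariant.
1. W lies on line DB with DW:WB = -2:1 ⇒ W = (2, -1)
2. C is the midpoint of JW ⇒ C = (1, -1/2)
3. F lies on line CW with CF:FW = 1:5 ⇒ F = (7/6, -7/12)
4. L lies on line FB with FL:LB = 4:5 ⇒ L = (59/54, -35/108)
2·[DLC] = -17/54, 2·[ZWC] = -7/2
[DLC]:[ZWC] = -17/54:-7/2 = 17/189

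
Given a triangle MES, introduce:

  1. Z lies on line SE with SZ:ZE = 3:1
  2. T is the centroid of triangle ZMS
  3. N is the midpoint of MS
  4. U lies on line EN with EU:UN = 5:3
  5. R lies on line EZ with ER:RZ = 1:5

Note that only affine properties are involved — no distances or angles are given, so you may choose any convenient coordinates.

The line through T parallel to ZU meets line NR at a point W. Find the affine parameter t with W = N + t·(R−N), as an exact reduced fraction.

Choose coordinates M = (0, 0), E = (1, 0), S = (0, 1).
1. Z lies on line SE with SZ:ZE = 3:1 ⇒ Z = (3/4, 1/4)
2. T is the centroid of triangle ZMS ⇒ T = (1/4, 5/12)
3. N is the midpoint of MS ⇒ N = (0, 1/2)
4. U lies on line EN with EU:UN = 5:3 ⇒ U = (3/8, 5/16)
5. R lies on line EZ with ER:RZ = 1:5 ⇒ R = (23/24, 1/24)
through T parallel to ZU: direction (-3/8, 1/16); meets NR at W = (23/172, 75/172)
W = N + t·(R−N) with t = 6/43

t = 6/43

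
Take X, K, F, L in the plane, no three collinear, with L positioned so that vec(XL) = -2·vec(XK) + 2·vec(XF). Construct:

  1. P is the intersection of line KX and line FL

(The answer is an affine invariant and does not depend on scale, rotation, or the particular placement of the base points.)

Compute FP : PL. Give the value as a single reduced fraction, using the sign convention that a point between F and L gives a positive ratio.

FP:PL = -1/2

Assign X = (0, 0), K = (1, 0), F = (0, 1), L = (-2, 2) — the answer is frame-independent, so this choice is without loss of generality.
1. P is the intersection of line KX and line FL ⇒ P = (2, 0)
P = F + t·(L−F) with t = -1, so FP:PL = t:(1−t) = -1:2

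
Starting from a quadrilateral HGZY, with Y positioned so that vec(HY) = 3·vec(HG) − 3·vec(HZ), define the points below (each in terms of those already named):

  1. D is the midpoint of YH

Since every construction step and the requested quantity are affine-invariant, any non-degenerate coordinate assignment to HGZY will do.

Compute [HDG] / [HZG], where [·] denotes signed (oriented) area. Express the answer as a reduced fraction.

Assign H = (0, 0), G = (1, 0), Z = (0, 1), Y = (3, -3) — the answer is frame-independent, so this choice is without loss of generality.
1. D is the midpoint of YH ⇒ D = (3/2, -3/2)
2·[HDG] = 3/2, 2·[HZG] = -1
[HDG]:[HZG] = 3/2:-1 = -3/2

[HDG]:[HZG] = -3/2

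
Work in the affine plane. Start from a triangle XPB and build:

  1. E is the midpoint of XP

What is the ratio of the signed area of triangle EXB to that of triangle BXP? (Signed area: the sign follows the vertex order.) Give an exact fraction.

Set X = (0, 0), P = (1, 0), B = (0, 1); any affine frame gives the same invariant.
1. E is the midpoint of XP ⇒ E = (1/2, 0)
2·[EXB] = -1/2, 2·[BXP] = 1
[EXB]:[BXP] = -1/2:1 = -1/2

[EXB]:[BXP] = -1/2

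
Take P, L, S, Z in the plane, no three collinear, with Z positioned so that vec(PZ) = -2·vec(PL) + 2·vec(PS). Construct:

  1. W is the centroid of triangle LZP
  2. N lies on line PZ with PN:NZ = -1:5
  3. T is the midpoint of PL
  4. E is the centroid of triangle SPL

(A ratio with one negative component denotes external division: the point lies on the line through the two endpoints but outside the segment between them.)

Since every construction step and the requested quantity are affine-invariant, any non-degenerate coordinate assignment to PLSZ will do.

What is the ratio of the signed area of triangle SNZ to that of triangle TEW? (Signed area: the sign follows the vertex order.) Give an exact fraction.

Work in coordinates with P = (0, 0), L = (1, 0), S = (0, 1), Z = (-2, 2).
1. W is the centroid of triangle LZP ⇒ W = (-1/3, 2/3)
2. N lies on line PZ with PN:NZ = -1:5 ⇒ N = (1/2, -1/2)
3. T is the midpoint of PL ⇒ T = (1/2, 0)
4. E is the centroid of triangle SPL ⇒ E = (1/3, 1/3)
2·[SNZ] = -5/2, 2·[TEW] = 1/6
[SNZ]:[TEW] = -5/2:1/6 = -15

[SNZ]:[TEW] = -15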